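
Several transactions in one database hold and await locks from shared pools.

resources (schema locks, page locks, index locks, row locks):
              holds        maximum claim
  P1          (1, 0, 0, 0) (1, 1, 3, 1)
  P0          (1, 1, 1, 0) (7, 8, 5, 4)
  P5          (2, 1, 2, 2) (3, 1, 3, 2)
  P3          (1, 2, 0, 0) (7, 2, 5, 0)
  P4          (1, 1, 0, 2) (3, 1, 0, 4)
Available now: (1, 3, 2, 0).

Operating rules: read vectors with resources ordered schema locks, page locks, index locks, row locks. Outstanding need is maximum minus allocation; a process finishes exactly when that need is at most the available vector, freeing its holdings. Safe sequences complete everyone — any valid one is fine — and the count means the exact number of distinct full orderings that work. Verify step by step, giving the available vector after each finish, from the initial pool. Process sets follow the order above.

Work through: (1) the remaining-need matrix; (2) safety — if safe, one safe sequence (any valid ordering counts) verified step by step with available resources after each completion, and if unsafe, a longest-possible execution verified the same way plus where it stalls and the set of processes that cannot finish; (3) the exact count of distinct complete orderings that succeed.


(1) Need matrix, components ordered schema locks, page locks, index locks, row locks:
  P1: (0, 1, 3, 1)
  P0: (6, 7, 4, 4)
  P5: (1, 0, 1, 0)
  P3: (6, 0, 5, 0)
  P4: (2, 0, 0, 2)
(2) UNSAFE — no complete ordering exists.
Key observation: no order helps: past P5, P1, P4, the free pool tops out at (5, 5, 4, 4), below what each blocked process needs in schema locks.
Going as far as possible: P5, P1, P4; after that, nothing fits. Check, step by step:
  pool = (1, 3, 2, 0)
  P5 needs (1, 0, 1, 0) <= (1, 3, 2, 0) -> finishes; pool += (2, 1, 2, 2) = (3, 4, 4, 2)
  P1 needs (0, 1, 3, 1) <= (3, 4, 4, 2) -> finishes; pool += (1, 0, 0, 0) = (4, 4, 4, 2)
  P4 needs (2, 0, 0, 2) <= (4, 4, 4, 2) -> finishes; pool += (1, 1, 0, 2) = (5, 5, 4, 4)
  blocked: P0 wants (6, 7, 4, 4), pool (5, 5, 4, 4) — not enough schema locks and page locks
  blocked: P3 wants (6, 0, 5, 0), pool (5, 5, 4, 4) — not enough schema locks and index locks
Permanently blocked: P0 and P3.
(3) Exactly 0 of the possible complete orderings are safe sequences.


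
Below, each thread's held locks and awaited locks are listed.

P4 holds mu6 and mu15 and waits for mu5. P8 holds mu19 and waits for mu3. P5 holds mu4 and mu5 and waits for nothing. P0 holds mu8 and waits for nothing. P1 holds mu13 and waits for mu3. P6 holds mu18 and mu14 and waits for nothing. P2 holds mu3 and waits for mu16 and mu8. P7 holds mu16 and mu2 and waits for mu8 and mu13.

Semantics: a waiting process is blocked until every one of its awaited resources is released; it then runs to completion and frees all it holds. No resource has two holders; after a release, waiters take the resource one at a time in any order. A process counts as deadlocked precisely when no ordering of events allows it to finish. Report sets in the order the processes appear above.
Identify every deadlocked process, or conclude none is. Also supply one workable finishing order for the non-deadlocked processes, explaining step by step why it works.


The deadlocked set is P8, P1, P2 and P7.
Key observation: along P2 -> P7 -> P1 -> P2, each member waits on what the next one holds — a deadlock; P8 waits into the deadlock from upstream.
One completion order for the rest: P6, P5, P4, P0.
Verifying each step:
  run P6 (it waits on nothing); releases mu18 and mu14
  run P5 (it waits on nothing); releases mu4 and mu5
  P4 waits on mu5 — all released -> runs and releases mu6 and mu15
  run P0 (it waits on nothing); releases mu8


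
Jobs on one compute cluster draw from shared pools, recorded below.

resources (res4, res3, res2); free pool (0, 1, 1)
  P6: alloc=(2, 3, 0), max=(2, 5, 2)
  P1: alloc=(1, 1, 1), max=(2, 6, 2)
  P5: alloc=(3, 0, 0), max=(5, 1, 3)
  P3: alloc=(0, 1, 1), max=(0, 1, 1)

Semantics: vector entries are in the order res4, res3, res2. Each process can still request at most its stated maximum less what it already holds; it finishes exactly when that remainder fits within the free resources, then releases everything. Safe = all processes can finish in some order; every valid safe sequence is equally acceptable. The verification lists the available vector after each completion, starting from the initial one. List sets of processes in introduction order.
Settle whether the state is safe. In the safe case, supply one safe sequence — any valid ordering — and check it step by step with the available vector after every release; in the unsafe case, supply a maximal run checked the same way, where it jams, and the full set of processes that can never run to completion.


The state is SAFE; one workable sequence: P3, P6, P1, P5.
Key observation: the order's first zero-slack moment is P6 ((0, 2, 2) needed, (0, 2, 2) free — a requested resource with nothing to spare).
Check, step by step:
  pool = (0, 1, 1)
  P3 needs (0, 0, 0) <= (0, 1, 1) -> finishes; pool += (0, 1, 1) = (0, 2, 2)
  P6 needs (0, 2, 2) <= (0, 2, 2) -> finishes; pool += (2, 3, 0) = (2, 5, 2)
  P1 needs (1, 5, 1) <= (2, 5, 2) -> finishes; pool += (1, 1, 1) = (3, 6, 3)
  P5 needs (2, 1, 3) <= (3, 6, 3) -> finishes; pool += (3, 0, 0) = (6, 6, 3)


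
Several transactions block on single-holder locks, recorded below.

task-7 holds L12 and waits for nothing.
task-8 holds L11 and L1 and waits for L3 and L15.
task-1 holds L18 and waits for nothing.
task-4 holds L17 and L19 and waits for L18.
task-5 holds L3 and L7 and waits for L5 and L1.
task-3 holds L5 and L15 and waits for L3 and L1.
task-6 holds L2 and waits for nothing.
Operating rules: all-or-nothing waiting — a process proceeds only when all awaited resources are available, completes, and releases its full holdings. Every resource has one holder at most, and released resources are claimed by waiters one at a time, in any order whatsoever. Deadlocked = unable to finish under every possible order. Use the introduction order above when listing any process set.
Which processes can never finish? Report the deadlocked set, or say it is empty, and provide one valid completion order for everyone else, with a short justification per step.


Deadlocked set: task-8, task-5 and task-3.
Key observation: task-8 -> task-5 -> task-8 is a circular wait — nothing in it can go first; task-3 is caught in further circular waits.
A valid finishing order for the others: task-6, task-7, task-1, task-4.
Check, step by step:
  run task-6 (it waits on nothing); releases L2
  run task-7 (it waits on nothing); releases L12
  run task-1 (it waits on nothing); releases L18
  task-4: everything it awaited (L18) is free; runs, freeing L17 and L19


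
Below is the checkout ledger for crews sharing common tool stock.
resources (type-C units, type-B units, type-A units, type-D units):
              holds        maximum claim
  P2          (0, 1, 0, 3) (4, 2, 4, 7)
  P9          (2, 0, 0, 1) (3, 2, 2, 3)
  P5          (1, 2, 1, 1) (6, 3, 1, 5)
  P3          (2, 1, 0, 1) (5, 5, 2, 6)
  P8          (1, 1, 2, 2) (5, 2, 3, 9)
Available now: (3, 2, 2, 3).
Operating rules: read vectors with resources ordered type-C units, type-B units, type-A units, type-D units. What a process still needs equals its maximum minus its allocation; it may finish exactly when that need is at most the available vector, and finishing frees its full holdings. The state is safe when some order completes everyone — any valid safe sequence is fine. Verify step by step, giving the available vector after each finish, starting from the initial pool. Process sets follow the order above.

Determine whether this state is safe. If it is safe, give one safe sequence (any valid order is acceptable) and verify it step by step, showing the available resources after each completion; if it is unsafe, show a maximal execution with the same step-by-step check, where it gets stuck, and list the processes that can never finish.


UNSAFE.
Key observation: after P9, P5, P3 the pool peaks at (8, 5, 3, 6), and each blocked process is short somewhere: P2 on type-A units; P8 on type-D units.
A maximal execution: P9, P5, P3 — then nothing else fits. Walking it through:
  pool = (3, 2, 2, 3)
  P9 needs (1, 2, 2, 2) <= (3, 2, 2, 3) -> finishes; pool += (2, 0, 0, 1) = (5, 2, 2, 4)
  P5 needs (5, 1, 0, 4) <= (5, 2, 2, 4) -> finishes; pool += (1, 2, 1, 1) = (6, 4, 3, 5)
  P3 needs (3, 4, 2, 5) <= (6, 4, 3, 5) -> finishes; pool += (2, 1, 0, 1) = (8, 5, 3, 6)
  P2 still needs (4, 1, 4, 4) but only (8, 5, 3, 6) is free — short on type-A units
  P8 still needs (4, 1, 1, 7) but only (8, 5, 3, 6) is free — short on type-D units
Processes that can never finish: P2 and P8.


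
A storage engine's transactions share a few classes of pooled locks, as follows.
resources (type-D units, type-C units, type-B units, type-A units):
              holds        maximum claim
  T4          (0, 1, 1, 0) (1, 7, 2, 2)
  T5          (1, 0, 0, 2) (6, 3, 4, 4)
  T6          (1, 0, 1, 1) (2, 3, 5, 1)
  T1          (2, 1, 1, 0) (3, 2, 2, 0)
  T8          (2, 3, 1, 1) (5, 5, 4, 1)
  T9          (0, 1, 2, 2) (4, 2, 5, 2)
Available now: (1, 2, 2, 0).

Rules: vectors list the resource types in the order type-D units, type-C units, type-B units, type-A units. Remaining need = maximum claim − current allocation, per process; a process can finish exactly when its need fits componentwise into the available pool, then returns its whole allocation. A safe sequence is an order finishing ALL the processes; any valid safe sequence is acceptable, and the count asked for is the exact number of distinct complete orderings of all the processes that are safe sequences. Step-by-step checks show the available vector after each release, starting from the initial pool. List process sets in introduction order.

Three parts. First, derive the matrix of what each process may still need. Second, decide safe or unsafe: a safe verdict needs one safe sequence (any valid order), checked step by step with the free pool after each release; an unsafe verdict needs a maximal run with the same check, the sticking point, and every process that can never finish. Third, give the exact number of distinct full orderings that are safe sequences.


(1) Outstanding need per process (order type-D units, type-C units, type-B units, type-A units):
  T4: (1, 6, 1, 2)
  T5: (5, 3, 4, 2)
  T6: (1, 3, 4, 0)
  T1: (1, 1, 1, 0)
  T8: (3, 2, 3, 0)
  T9: (4, 1, 3, 0)
(2) SAFE — a valid safe sequence is T1, T8, T9, T5, T6, T4.
Key observation: at T1 the run first touches a limit — (1, 1, 1, 0) against (1, 2, 2, 0), exact on a resource it actually requests.
Walking it through:
  pool = (1, 2, 2, 0)
  run T1 (needs (1, 1, 1, 0), free (1, 2, 2, 0)); after release of (2, 1, 1, 0) the pool is (3, 3, 3, 0)
  run T8 (needs (3, 2, 3, 0), free (3, 3, 3, 0)); after release of (2, 3, 1, 1) the pool is (5, 6, 4, 1)
  run T9 (needs (4, 1, 3, 0), free (5, 6, 4, 1)); after release of (0, 1, 2, 2) the pool is (5, 7, 6, 3)
  run T5 (needs (5, 3, 4, 2), free (5, 7, 6, 3)); after release of (1, 0, 0, 2) the pool is (6, 7, 6, 5)
  run T6 (needs (1, 3, 4, 0), free (6, 7, 6, 5)); after release of (1, 0, 1, 1) the pool is (7, 7, 7, 6)
  run T4 (needs (1, 6, 1, 2), free (7, 7, 7, 6)); after release of (0, 1, 1, 0) the pool is (7, 8, 8, 6)
(3) Exactly 12 of the possible complete orderings are safe sequences.


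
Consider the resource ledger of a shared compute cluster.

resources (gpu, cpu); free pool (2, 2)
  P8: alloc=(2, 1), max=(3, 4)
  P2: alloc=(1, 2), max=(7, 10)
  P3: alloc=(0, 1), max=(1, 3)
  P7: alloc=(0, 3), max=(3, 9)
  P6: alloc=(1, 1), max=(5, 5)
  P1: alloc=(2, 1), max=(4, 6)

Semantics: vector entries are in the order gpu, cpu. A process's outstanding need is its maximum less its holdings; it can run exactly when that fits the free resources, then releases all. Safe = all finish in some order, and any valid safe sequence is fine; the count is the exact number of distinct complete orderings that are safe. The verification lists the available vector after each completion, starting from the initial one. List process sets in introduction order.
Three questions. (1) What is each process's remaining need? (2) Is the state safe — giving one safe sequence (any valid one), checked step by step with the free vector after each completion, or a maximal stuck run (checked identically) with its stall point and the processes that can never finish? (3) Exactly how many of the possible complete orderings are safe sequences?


(1) Remaining need (order gpu, cpu):
  P8: (1, 3)
  P2: (6, 8)
  P3: (1, 2)
  P7: (3, 6)
  P6: (4, 4)
  P1: (2, 5)
(2) SAFE — a valid safe sequence is P3, P8, P6, P1, P7, P2.
Key observation: the order's first zero-slack moment is P3 ((1, 2) needed, (2, 2) free — a requested resource with nothing to spare).
Step-by-step check:
  pool = (2, 2)
  run P3 (needs (1, 2), free (2, 2)); after release of (0, 1) the pool is (2, 3)
  run P8 (needs (1, 3), free (2, 3)); after release of (2, 1) the pool is (4, 4)
  run P6 (needs (4, 4), free (4, 4)); after release of (1, 1) the pool is (5, 5)
  run P1 (needs (2, 5), free (5, 5)); after release of (2, 1) the pool is (7, 6)
  run P7 (needs (3, 6), free (7, 6)); after release of (0, 3) the pool is (7, 9)
  run P2 (needs (6, 8), free (7, 9)); after release of (1, 2) the pool is (8, 11)
(3) The exact count: 1 of the possible complete orderings is a safe sequence.


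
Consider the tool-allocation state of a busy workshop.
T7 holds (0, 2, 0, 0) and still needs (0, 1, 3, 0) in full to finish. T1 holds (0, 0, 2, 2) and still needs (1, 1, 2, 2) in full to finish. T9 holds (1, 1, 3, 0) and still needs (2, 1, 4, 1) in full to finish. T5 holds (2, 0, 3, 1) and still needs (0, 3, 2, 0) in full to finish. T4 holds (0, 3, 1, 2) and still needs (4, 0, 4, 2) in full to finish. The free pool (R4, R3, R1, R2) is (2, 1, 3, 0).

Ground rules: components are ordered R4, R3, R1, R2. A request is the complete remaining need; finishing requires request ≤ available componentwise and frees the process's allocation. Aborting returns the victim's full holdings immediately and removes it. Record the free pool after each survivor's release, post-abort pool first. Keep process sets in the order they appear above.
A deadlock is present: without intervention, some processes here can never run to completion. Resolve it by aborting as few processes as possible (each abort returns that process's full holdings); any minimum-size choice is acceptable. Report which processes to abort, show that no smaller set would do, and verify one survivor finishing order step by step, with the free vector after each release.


The answer: abort T1.
Key observation: T4 was stuck for good until T1 gave back (0, 0, 2, 2); in the order shown it finishes at step 4.
No smaller set exists: with zero aborts the deadlock remains.
The survivors complete as T7, T5, T9, T4. Step-by-step check (starting from the post-abort pool):
  pool = (2, 1, 5, 2)
  T7: need (0, 1, 3, 0) fits (2, 1, 5, 2); releases (0, 2, 0, 0), pool now (2, 3, 5, 2)
  T5: need (0, 3, 2, 0) fits (2, 3, 5, 2); releases (2, 0, 3, 1), pool now (4, 3, 8, 3)
  T9: need (2, 1, 4, 1) fits (4, 3, 8, 3); releases (1, 1, 3, 0), pool now (5, 4, 11, 3)
  T4: need (4, 0, 4, 2) fits (5, 4, 11, 3); releases (0, 3, 1, 2), pool now (5, 7, 12, 5)


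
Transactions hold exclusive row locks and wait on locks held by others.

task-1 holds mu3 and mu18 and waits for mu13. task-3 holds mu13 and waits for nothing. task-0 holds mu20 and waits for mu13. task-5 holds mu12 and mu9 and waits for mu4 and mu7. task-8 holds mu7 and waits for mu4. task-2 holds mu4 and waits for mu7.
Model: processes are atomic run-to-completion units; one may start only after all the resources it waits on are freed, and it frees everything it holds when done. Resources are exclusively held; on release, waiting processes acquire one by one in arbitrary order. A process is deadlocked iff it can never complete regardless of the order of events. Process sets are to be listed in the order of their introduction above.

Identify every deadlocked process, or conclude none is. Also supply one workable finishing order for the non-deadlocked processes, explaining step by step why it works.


The deadlocked set is task-5, task-8 and task-2.
Key observation: the loop task-8 -> task-2 -> task-8 blocks itself forever; task-5 waits into the deadlock from upstream.
The rest can finish in the order task-3, task-1, task-0.
Step-by-step check:
  task-3 waits on nothing -> runs at once and releases mu13
  task-1 waits on mu13 — all released -> runs and releases mu3 and mu18
  task-0 waits on mu13 — all released -> runs and releases mu20


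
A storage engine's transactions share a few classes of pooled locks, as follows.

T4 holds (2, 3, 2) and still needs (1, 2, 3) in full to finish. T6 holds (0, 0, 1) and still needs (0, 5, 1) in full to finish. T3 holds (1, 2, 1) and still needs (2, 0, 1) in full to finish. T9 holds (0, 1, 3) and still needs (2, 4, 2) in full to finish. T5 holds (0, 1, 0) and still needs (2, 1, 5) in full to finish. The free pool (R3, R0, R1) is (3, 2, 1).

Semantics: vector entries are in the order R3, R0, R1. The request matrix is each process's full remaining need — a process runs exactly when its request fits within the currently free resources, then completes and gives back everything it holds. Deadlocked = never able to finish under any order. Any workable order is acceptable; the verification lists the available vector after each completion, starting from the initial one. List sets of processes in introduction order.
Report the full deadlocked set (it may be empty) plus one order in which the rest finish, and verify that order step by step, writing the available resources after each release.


No process is deadlocked.
Key observation: the pool covers T3 at once, and every later process fits after earlier releases.
The rest can finish in the order T3, T9, T6, T5, T4. Step-by-step check:
  pool = (3, 2, 1)
  T3: need (2, 0, 1) fits (3, 2, 1); releases (1, 2, 1), pool now (4, 4, 2)
  T9: need (2, 4, 2) fits (4, 4, 2); releases (0, 1, 3), pool now (4, 5, 5)
  T6: need (0, 5, 1) fits (4, 5, 5); releases (0, 0, 1), pool now (4, 5, 6)
  T5: need (2, 1, 5) fits (4, 5, 6); releases (0, 1, 0), pool now (4, 6, 6)
  T4: need (1, 2, 3) fits (4, 6, 6); releases (2, 3, 2), pool now (6, 9, 8)


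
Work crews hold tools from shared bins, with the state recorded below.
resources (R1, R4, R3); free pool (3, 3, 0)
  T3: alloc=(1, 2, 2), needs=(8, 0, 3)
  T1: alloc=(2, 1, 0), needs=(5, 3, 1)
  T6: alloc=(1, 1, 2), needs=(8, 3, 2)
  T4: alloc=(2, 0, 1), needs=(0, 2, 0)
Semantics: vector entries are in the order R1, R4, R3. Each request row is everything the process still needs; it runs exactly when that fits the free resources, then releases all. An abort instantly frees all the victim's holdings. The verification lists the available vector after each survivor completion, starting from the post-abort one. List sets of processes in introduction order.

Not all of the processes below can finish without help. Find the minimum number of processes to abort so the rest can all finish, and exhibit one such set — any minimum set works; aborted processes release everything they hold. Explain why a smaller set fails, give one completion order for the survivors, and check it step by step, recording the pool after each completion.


Minimum abort set: T6.
Key observation: T3 had no path to completion before; after the abort of T6 ((1, 1, 2) returned), step 3 is where it fits.
Why nothing smaller works: aborting no one leaves the state deadlocked as given.
One survivor order: T4, T1, T3. Verifying each step (post-abort pool first):
  pool = (4, 4, 2)
  T4: need (0, 2, 0) fits (4, 4, 2); releases (2, 0, 1), pool now (6, 4, 3)
  T1: need (5, 3, 1) fits (6, 4, 3); releases (2, 1, 0), pool now (8, 5, 3)
  T3: need (8, 0, 3) fits (8, 5, 3); releases (1, 2, 2), pool now (9, 7, 5)


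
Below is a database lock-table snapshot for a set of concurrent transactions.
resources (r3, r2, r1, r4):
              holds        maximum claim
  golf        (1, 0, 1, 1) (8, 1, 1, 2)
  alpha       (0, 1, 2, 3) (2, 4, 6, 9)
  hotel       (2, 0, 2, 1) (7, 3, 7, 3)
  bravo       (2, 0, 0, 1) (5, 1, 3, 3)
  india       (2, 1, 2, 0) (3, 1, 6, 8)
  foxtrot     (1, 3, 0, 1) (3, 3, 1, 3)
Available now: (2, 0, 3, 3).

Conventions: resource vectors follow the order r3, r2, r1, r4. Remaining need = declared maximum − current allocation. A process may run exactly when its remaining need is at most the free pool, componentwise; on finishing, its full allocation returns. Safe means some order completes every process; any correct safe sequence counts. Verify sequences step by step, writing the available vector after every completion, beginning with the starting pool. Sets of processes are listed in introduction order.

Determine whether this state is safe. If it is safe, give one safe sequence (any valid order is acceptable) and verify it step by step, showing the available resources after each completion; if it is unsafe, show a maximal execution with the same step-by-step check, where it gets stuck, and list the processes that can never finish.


The state is UNSAFE.
Key observation: after foxtrot, bravo the pool peaks at (5, 3, 3, 5), and each blocked process is short somewhere: golf on r3; alpha on r1, r4; hotel on r1; india on r1, r4.
Going as far as possible: foxtrot, bravo; after that, nothing fits. Walking it through:
  pool = (2, 0, 3, 3)
  foxtrot: need (2, 0, 1, 2) fits (2, 0, 3, 3); releases (1, 3, 0, 1), pool now (3, 3, 3, 4)
  bravo: need (3, 1, 3, 2) fits (3, 3, 3, 4); releases (2, 0, 0, 1), pool now (5, 3, 3, 5)
  golf still needs (7, 1, 0, 1) but only (5, 3, 3, 5) is free — short on r3
  alpha still needs (2, 3, 4, 6) but only (5, 3, 3, 5) is free — short on r1 and r4
  hotel still needs (5, 3, 5, 2) but only (5, 3, 3, 5) is free — short on r1
  india still needs (1, 0, 4, 8) but only (5, 3, 3, 5) is free — short on r1 and r4
Never able to finish: golf, alpha, hotel and india.


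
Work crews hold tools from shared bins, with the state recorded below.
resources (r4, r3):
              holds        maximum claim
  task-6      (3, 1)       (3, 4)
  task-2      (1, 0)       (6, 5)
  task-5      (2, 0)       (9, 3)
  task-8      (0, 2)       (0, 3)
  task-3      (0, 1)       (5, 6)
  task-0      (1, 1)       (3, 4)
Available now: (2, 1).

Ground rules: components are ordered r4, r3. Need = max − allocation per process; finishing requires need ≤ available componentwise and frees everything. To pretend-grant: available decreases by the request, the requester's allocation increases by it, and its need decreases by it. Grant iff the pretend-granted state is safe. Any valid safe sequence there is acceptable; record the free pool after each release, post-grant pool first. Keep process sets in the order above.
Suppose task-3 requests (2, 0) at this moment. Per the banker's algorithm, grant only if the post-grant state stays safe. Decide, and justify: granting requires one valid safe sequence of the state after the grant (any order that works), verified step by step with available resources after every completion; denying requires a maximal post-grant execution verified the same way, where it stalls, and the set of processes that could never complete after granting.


GRANT — the state after the grant stays safe, e.g. via task-8, task-6, task-0, task-3, task-2, task-5.
Key observation: (0, 1) free after granting still covers task-8 first, and each release covers the next.
Check on the post-grant state, step by step:
  pool = (0, 1)
  task-8 needs (0, 1) <= (0, 1) -> finishes; pool += (0, 2) = (0, 3)
  task-6 needs (0, 3) <= (0, 3) -> finishes; pool += (3, 1) = (3, 4)
  task-0 needs (2, 3) <= (3, 4) -> finishes; pool += (1, 1) = (4, 5)
  task-3 needs (3, 5) <= (4, 5) -> finishes; pool += (2, 1) = (6, 6)
  task-2 needs (5, 5) <= (6, 6) -> finishes; pool += (1, 0) = (7, 6)
  task-5 needs (7, 3) <= (7, 6) -> finishes; pool += (2, 0) = (9, 6)


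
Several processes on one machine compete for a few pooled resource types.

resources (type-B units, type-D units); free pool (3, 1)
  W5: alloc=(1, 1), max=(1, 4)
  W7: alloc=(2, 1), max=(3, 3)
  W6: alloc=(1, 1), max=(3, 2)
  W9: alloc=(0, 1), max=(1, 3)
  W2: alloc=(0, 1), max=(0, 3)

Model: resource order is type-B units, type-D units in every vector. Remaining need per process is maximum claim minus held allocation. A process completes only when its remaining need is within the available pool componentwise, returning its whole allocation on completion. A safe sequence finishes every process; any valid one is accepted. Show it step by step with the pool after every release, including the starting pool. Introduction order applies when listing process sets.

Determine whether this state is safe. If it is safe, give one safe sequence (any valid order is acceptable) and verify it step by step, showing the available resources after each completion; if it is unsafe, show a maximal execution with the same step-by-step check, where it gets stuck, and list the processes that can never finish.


SAFE. One safe sequence: W6, W2, W9, W7, W5.
Key observation: W6 marks the first exact bind of the order: its need (2, 1) fits the free (3, 1) with zero slack on a requested resource.
Check, step by step:
  pool = (3, 1)
  run W6 (needs (2, 1), free (3, 1)); after release of (1, 1) the pool is (4, 2)
  run W2 (needs (0, 2), free (4, 2)); after release of (0, 1) the pool is (4, 3)
  run W9 (needs (1, 2), free (4, 3)); after release of (0, 1) the pool is (4, 4)
  run W7 (needs (1, 2), free (4, 4)); after release of (2, 1) the pool is (6, 5)
  run W5 (needs (0, 3), free (6, 5)); after release of (1, 1) the pool is (7, 6)


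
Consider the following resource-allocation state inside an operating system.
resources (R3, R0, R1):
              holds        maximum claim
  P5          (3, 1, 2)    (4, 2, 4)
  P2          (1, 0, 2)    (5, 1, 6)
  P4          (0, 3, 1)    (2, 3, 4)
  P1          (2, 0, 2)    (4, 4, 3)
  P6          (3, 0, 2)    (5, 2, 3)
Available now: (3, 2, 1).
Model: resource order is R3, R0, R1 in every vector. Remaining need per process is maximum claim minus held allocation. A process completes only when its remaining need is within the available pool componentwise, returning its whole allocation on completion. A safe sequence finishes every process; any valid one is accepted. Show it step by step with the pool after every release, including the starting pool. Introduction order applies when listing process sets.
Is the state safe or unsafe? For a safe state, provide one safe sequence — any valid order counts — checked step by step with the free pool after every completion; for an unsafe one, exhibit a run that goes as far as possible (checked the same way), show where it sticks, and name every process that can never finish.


The state is SAFE; one workable sequence: P6, P5, P4, P2, P1.
Key observation: P6 is the earliest step where a requested resource binds exactly: need (2, 2, 1), pool (3, 2, 1) at its turn.
Verifying each step:
  pool = (3, 2, 1)
  run P6 (needs (2, 2, 1), free (3, 2, 1)); after release of (3, 0, 2) the pool is (6, 2, 3)
  run P5 (needs (1, 1, 2), free (6, 2, 3)); after release of (3, 1, 2) the pool is (9, 3, 5)
  run P4 (needs (2, 0, 3), free (9, 3, 5)); after release of (0, 3, 1) the pool is (9, 6, 6)
  run P2 (needs (4, 1, 4), free (9, 6, 6)); after release of (1, 0, 2) the pool is (10, 6, 8)
  run P1 (needs (2, 4, 1), free (10, 6, 8)); after release of (2, 0, 2) the pool is (12, 6, 10)


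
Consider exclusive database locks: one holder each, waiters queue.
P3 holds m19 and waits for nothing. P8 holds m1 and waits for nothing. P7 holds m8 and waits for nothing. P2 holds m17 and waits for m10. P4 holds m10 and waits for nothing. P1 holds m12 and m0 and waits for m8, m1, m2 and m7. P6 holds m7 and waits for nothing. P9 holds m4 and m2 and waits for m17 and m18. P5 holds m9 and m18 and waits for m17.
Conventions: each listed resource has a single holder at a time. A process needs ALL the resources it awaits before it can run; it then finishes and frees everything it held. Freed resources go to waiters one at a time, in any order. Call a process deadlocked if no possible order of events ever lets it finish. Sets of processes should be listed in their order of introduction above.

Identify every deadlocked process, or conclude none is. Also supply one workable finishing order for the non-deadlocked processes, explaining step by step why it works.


Nothing here is deadlocked.
Key observation: the wait graph is acyclic; completion cascades from the unblocked processes through everyone else.
One completion order for the rest: P7, P8, P6, P4, P2, P5, P3, P9, P1.
Check, step by step:
  P7 waits on nothing -> runs at once and releases m8
  P8 waits on nothing -> runs at once and releases m1
  P6 waits on nothing -> runs at once and releases m7
  P4 waits on nothing -> runs at once and releases m10
  P2 waits on m10 — all released -> runs and releases m17
  P5 waits on m17 — all released -> runs and releases m9 and m18
  P3 waits on nothing -> runs at once and releases m19
  P9 waits on m17 and m18 — all released -> runs and releases m4 and m2
  P1 waits on m8, m1, m2 and m7 — all released -> runs and releases m12 and m0


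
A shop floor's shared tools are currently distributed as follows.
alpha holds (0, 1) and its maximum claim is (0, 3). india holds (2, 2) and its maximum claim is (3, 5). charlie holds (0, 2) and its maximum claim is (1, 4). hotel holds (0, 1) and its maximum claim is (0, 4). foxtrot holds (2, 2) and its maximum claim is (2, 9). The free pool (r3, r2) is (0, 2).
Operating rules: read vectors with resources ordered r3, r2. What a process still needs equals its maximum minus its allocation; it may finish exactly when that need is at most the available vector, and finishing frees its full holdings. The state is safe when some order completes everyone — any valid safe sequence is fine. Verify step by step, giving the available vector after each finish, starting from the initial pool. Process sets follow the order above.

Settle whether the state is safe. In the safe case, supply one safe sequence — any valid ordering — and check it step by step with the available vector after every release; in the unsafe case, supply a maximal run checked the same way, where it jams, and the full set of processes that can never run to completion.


UNSAFE.
Key observation: after alpha, hotel the pool peaks at (0, 4), and each blocked process is short somewhere: india on r3; charlie on r3; foxtrot on r2.
The run alpha, hotel cannot be extended any further. Step-by-step check:
  pool = (0, 2)
  alpha needs (0, 2) <= (0, 2) -> finishes; pool += (0, 1) = (0, 3)
  hotel needs (0, 3) <= (0, 3) -> finishes; pool += (0, 1) = (0, 4)
  india cannot run: need (1, 3) vs free (0, 4) (insufficient r3)
  charlie cannot run: need (1, 2) vs free (0, 4) (insufficient r3)
  foxtrot cannot run: need (0, 7) vs free (0, 4) (insufficient r2)
Processes that can never finish: india, charlie and foxtrot.


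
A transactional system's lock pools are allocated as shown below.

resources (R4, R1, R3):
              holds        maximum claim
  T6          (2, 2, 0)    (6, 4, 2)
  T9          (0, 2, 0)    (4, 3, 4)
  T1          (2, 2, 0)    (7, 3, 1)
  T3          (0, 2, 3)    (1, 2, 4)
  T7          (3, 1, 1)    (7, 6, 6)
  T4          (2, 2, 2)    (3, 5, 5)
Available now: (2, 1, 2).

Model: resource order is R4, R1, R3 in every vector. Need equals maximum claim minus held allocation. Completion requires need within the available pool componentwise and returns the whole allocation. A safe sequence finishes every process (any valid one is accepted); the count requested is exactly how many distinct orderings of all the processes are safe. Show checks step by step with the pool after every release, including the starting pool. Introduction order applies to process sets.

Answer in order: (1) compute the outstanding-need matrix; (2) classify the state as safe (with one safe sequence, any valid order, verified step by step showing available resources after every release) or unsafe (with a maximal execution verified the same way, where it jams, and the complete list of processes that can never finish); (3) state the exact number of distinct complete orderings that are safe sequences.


(1) Remaining need (order R4, R1, R3):
  T6: (4, 2, 2)
  T9: (4, 1, 4)
  T1: (5, 1, 1)
  T3: (1, 0, 1)
  T7: (4, 5, 5)
  T4: (1, 3, 3)
(2) The state is SAFE; one workable sequence: T3, T4, T9, T7, T1, T6.
Key observation: T4 is the earliest step where a requested resource binds exactly: need (1, 3, 3), pool (2, 3, 5) at its turn.
Verifying each step:
  pool = (2, 1, 2)
  T3: need (1, 0, 1) fits (2, 1, 2); releases (0, 2, 3), pool now (2, 3, 5)
  T4: need (1, 3, 3) fits (2, 3, 5); releases (2, 2, 2), pool now (4, 5, 7)
  T9: need (4, 1, 4) fits (4, 5, 7); releases (0, 2, 0), pool now (4, 7, 7)
  T7: need (4, 5, 5) fits (4, 7, 7); releases (3, 1, 1), pool now (7, 8, 8)
  T1: need (5, 1, 1) fits (7, 8, 8); releases (2, 2, 0), pool now (9, 10, 8)
  T6: need (4, 2, 2) fits (9, 10, 8); releases (2, 2, 0), pool now (11, 12, 8)
(3) Exactly 16 of the possible complete orderings are safe sequences.


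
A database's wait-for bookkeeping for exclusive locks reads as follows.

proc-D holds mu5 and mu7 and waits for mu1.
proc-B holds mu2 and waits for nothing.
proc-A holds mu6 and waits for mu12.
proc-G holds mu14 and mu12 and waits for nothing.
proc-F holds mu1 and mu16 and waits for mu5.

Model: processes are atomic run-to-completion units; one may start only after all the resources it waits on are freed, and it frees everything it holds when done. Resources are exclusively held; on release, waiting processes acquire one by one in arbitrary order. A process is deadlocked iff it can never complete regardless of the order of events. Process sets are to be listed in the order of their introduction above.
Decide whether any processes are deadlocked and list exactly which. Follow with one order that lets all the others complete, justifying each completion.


The deadlocked set is proc-D and proc-F.
Key observation: the knot is the closed ring of waits proc-D -> proc-F -> proc-D; no other process is dragged down with it.
A valid finishing order for the others: proc-G, proc-B, proc-A.
Verifying each step:
  run proc-G (it waits on nothing); releases mu14 and mu12
  run proc-B (it waits on nothing); releases mu2
  proc-A waits on mu12 — all released -> runs and releases mu6


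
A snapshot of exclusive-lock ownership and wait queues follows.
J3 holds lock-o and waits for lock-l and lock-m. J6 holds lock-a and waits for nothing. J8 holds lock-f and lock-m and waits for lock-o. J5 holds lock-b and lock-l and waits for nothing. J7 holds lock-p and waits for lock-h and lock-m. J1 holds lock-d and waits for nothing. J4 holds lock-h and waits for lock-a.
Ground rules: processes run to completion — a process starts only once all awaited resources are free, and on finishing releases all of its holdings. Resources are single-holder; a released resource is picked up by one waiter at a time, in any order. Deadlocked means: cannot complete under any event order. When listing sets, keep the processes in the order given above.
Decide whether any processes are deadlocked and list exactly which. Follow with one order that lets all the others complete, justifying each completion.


The deadlocked set is J3, J8 and J7.
Key observation: the knot is the closed ring of waits J3 -> J8 -> J3; J7 waits into the deadlock from upstream.
A valid finishing order for the others: J6, J5, J1, J4.
Check, step by step:
  run J6 (it waits on nothing); releases lock-a
  run J5 (it waits on nothing); releases lock-b and lock-l
  run J1 (it waits on nothing); releases lock-d
  J4 waits on lock-a — all released -> runs and releases lock-h


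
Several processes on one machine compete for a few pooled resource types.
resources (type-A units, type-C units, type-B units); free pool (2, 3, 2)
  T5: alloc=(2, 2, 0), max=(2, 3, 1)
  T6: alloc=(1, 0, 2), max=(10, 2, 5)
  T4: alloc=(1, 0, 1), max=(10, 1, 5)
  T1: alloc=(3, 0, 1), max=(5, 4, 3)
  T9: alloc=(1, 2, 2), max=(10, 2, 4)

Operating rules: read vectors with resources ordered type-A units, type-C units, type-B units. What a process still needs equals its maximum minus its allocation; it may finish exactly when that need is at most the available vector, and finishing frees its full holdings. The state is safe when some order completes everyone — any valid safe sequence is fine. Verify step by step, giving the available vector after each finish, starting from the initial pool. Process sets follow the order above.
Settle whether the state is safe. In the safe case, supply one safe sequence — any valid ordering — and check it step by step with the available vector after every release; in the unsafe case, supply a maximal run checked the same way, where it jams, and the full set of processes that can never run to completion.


UNSAFE.
Key observation: the pool after T5, T1 is (7, 5, 3); every surviving request exceeds it in type-A units, so progress ends there.
A maximal execution: T5, T1 — then nothing else fits. Verifying each step:
  pool = (2, 3, 2)
  T5: need (0, 1, 1) fits (2, 3, 2); releases (2, 2, 0), pool now (4, 5, 2)
  T1: need (2, 4, 2) fits (4, 5, 2); releases (3, 0, 1), pool now (7, 5, 3)
  blocked: T6 wants (9, 2, 3), pool (7, 5, 3) — not enough type-A units
  blocked: T4 wants (9, 1, 4), pool (7, 5, 3) — not enough type-A units and type-B units
  blocked: T9 wants (9, 0, 2), pool (7, 5, 3) — not enough type-A units
Processes that can never finish: T6, T4 and T9.


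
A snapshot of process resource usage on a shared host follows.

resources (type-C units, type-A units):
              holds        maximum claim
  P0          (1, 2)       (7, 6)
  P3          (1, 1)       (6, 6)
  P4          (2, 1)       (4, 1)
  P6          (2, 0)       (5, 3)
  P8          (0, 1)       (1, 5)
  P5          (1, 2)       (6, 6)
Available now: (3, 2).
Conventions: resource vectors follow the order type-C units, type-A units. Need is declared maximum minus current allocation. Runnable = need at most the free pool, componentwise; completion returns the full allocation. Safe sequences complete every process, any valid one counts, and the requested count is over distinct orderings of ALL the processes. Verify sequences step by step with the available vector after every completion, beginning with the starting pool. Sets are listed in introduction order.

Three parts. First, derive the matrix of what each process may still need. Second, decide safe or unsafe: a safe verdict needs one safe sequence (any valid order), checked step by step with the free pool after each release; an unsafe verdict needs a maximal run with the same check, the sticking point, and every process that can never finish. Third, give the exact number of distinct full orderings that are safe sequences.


(1) Remaining need (order type-C units, type-A units):
  P0: (6, 4)
  P3: (5, 5)
  P4: (2, 0)
  P6: (3, 3)
  P8: (1, 4)
  P5: (5, 4)
(2) UNSAFE — no complete ordering exists.
Key observation: once P4, P6 finish, the pool peaks at (7, 3) — and every remaining process still needs more type-A units than that.
Going as far as possible: P4, P6; after that, nothing fits. Verifying each step:
  pool = (3, 2)
  P4: need (2, 0) fits (3, 2); releases (2, 1), pool now (5, 3)
  P6: need (3, 3) fits (5, 3); releases (2, 0), pool now (7, 3)
  P0 still needs (6, 4) but only (7, 3) is free — short on type-A units
  P3 still needs (5, 5) but only (7, 3) is free — short on type-A units
  P8 still needs (1, 4) but only (7, 3) is free — short on type-A units
  P5 still needs (5, 4) but only (7, 3) is free — short on type-A units
Permanently blocked: P0, P3, P8 and P5.
(3) Exactly 0 of the possible complete orderings are safe sequences.


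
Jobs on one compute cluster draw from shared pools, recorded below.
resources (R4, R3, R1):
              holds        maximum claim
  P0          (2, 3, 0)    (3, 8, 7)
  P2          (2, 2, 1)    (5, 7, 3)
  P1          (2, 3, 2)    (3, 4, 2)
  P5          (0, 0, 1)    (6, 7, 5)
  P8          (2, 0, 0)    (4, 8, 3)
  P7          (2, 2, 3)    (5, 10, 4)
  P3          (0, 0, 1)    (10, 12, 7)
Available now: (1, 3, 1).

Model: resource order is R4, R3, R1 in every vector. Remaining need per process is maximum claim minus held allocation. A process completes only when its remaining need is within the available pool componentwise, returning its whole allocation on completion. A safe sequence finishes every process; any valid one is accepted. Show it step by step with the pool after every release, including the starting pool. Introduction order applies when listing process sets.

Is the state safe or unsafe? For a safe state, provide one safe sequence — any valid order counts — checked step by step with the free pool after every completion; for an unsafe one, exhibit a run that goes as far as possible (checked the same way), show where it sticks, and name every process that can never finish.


SAFE — a valid safe sequence is P1, P2, P7, P5, P0, P8, P3.
Key observation: reading the order forward, P1 is the first process whose need (1, 1, 0) meets the free pool (1, 3, 1) exactly on a resource it requests.
Verifying each step:
  pool = (1, 3, 1)
  run P1 (needs (1, 1, 0), free (1, 3, 1)); after release of (2, 3, 2) the pool is (3, 6, 3)
  run P2 (needs (3, 5, 2), free (3, 6, 3)); after release of (2, 2, 1) the pool is (5, 8, 4)
  run P7 (needs (3, 8, 1), free (5, 8, 4)); after release of (2, 2, 3) the pool is (7, 10, 7)
  run P5 (needs (6, 7, 4), free (7, 10, 7)); after release of (0, 0, 1) the pool is (7, 10, 8)
  run P0 (needs (1, 5, 7), free (7, 10, 8)); after release of (2, 3, 0) the pool is (9, 13, 8)
  run P8 (needs (2, 8, 3), free (9, 13, 8)); after release of (2, 0, 0) the pool is (11, 13, 8)
  run P3 (needs (10, 12, 6), free (11, 13, 8)); after release of (0, 0, 1) the pool is (11, 13, 9)
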